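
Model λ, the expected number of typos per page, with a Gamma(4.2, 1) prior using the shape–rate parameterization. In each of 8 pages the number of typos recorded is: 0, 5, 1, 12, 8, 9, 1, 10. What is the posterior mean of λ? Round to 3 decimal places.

Posterior mean ≈ 5.578

The Poisson likelihood adds the total count to the shape and the number of exposure periods to the rate. Here ∑xᵢ = 46 and n = 8, so shape 4.2→50.2 and rate 1→9.
Posterior mean = shape/rate = 50.2/9 = 5.578.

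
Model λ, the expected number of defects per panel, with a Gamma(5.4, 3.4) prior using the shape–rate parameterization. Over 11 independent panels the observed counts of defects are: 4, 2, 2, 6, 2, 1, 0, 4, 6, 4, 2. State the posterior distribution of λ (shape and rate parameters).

The Poisson likelihood adds the total count to the shape and the number of exposure periods to the rate. Here ∑xᵢ = 33 and n = 11, so shape 5.4→38.4 and rate 3.4→14.4.

Posterior: Gamma(shape=38.4, rate=14.4)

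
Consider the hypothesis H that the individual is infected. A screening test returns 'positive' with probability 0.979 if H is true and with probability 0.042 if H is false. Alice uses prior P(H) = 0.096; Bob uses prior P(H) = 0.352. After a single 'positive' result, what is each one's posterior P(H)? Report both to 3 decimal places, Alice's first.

Alice: 0.712; Bob: 0.927

P('+'|H) = 0.979, P('+'|¬H) = 0.042.
Alice: numerator 0.979·0.096 = 0.093984; evidence = 0.093984+0.042·0.904 = 0.13195; posterior = 0.712.
Bob: numerator 0.979·0.352 = 0.34461; evidence = 0.34461+0.042·0.648 = 0.37182; posterior = 0.927.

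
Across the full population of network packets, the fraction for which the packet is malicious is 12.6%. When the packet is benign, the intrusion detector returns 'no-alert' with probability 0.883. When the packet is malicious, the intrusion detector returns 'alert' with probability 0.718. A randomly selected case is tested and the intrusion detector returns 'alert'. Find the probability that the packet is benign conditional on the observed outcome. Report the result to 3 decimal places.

P(¬H | E) ≈ 0.531

Let H be the event that the packet is malicious. P(H) = 0.126, so P(¬H) = 0.874. With E the 'alert' result, P(E|H) = 0.718 and P(E|¬H) = 0.117.
P(E) = 0.718·0.126 + 0.117·0.874 = 0.090468 + 0.10226 = 0.19273.
By Bayes' theorem, P(H|E) = 0.090468 / 0.19273 = 0.469. Hence P(¬H|E) = 1 − 0.469 = 0.531.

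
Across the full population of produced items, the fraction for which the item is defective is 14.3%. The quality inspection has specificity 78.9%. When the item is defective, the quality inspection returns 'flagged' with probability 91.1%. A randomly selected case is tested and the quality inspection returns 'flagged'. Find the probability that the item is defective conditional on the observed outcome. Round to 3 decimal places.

Write H for 'the item is defective'. Prior odds H:¬H = 0.143/0.857 = 0.16686. For the 'flagged' outcome, the likelihood ratio is 0.911/0.211 = 4.3175.
Posterior odds = 0.16686 × 4.3175 = 0.72043, so P(H|E) = 0.72043/(1+0.72043) = 0.419.

P(H | E) ≈ 0.419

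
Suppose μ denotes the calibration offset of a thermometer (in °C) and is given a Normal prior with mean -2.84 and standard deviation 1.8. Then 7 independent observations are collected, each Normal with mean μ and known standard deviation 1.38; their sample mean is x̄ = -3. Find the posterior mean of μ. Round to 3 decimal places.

Posterior mean ≈ -2.988

With known σ, the Normal prior is conjugate. Weight on the data is w = (n/σ²)/(n/σ² + 1/τ₀²) = 3.67570/(3.67570+0.308642) = 0.92254.
Posterior mean = w·x̄ + (1−w)·μ₀ = 0.92254·-3 + 0.077464·-2.84 = -2.988.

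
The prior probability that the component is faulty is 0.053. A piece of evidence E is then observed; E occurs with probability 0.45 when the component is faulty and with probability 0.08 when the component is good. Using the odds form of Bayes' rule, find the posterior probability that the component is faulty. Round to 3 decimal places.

Posterior probability ≈ 0.239

Prior odds = 0.053/(1−0.053) = 0.055966.
Likelihood ratio for E = 0.45/0.08 = 5.6250.
Posterior odds = prior odds × LR = 0.31481.
Posterior probability = odds/(1+odds) = 0.31481/1.3148 = 0.239.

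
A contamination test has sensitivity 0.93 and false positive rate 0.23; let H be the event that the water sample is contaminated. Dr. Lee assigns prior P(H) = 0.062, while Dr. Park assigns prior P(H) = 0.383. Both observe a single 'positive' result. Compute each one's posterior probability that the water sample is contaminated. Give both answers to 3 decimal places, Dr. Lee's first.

Dr. Lee: 0.211; Dr. Park: 0.715

P('+'|H) = 0.93, P('+'|¬H) = 0.23.
Dr. Lee: numerator 0.93·0.062 = 0.057660; evidence = 0.057660+0.23·0.938 = 0.27340; posterior = 0.211.
Dr. Park: numerator 0.93·0.383 = 0.35619; evidence = 0.35619+0.23·0.617 = 0.49810; posterior = 0.715.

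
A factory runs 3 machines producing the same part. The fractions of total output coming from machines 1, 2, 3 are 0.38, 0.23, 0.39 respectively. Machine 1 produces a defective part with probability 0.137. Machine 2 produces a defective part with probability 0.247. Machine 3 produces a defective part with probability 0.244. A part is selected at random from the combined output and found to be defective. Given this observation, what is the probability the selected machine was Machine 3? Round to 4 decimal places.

Tabulate prior·likelihood by source: [1] prior 0.38, lik 0.137, product 0.05206; [2] prior 0.23, lik 0.247, product 0.05681; [3] prior 0.39, lik 0.244, product 0.09516.
Normalizing constant = 0.20403; the posterior for Machine 3 is its product over the sum, 0.09516/0.20403 = 0.4664.

Posterior probability ≈ 0.4664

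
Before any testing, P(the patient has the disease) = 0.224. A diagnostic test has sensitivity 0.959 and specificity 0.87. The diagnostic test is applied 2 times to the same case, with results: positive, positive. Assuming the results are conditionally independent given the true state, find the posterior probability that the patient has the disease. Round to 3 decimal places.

Posterior P(H) ≈ 0.940

With H the event that the patient has the disease, the joint likelihood of the observed sequence is P(data|H) = 0.959·0.959 = 0.91968 and P(data|¬H) = 0.13·0.13 = 0.016900.
Bayes: P(H|data) = 0.224·0.91968 / (0.224·0.91968 + 0.776·0.016900) = 0.20601/0.21912 = 0.9402.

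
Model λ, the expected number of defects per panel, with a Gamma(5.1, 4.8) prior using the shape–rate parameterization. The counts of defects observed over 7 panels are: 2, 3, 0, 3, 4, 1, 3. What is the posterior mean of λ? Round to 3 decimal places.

Total count ∑xᵢ = 16 over n = 7 panels.
Gamma is conjugate to the Poisson likelihood: posterior is Gamma(shape = 5.1+16 = 21.1, rate = 4.8+7 = 11.8).
E[λ | data] = 21.1/11.8 = 1.788.

Posterior mean ≈ 1.788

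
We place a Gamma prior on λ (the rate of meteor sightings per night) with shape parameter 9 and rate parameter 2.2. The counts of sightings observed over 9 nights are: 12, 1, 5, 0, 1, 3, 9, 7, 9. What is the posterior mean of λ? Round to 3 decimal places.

Posterior mean ≈ 5.000

The Poisson likelihood adds the total count to the shape and the number of exposure periods to the rate. Here ∑xᵢ = 47 and n = 9, so shape 9→56 and rate 2.2→11.2.
E[λ | data] = 56/11.2 = 5.000.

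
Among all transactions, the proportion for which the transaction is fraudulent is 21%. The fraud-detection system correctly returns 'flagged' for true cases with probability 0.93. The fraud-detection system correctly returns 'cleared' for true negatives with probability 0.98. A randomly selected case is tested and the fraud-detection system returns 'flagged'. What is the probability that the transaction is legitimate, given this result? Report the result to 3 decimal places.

Write H for 'the transaction is fraudulent'. Prior odds H:¬H = 0.21/0.79 = 0.26582. For the 'flagged' outcome, the likelihood ratio is 0.93/0.02 = 46.500.
Posterior odds = 0.26582 × 46.500 = 12.361, so P(H|E) = 12.361/(1+12.361) = 0.925. Then P(¬H|E) = 1 − 0.925 = 0.075.

P(¬H | E) ≈ 0.075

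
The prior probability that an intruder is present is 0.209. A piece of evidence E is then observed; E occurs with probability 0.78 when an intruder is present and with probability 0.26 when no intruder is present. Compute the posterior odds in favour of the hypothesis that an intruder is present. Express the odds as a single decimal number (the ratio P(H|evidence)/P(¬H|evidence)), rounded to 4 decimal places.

Prior odds = 0.209/(1−0.209) = 0.26422.
Likelihood ratio for E = 0.78/0.26 = 3.0000.
Posterior odds = prior odds × LR = 0.79267.

Posterior odds ≈ 0.7927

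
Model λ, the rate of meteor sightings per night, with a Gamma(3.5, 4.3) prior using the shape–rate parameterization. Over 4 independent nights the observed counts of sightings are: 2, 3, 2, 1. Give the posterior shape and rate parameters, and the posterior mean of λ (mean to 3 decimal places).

Total count ∑xᵢ = 8 over n = 4 nights.
Gamma is conjugate to the Poisson likelihood: posterior is Gamma(shape = 3.5+8 = 11.5, rate = 4.3+4 = 8.3).
Posterior mean = shape/rate = 11.5/8.3 = 1.386.

Posterior: Gamma(shape=11.5, rate=8.3); mean ≈ 1.386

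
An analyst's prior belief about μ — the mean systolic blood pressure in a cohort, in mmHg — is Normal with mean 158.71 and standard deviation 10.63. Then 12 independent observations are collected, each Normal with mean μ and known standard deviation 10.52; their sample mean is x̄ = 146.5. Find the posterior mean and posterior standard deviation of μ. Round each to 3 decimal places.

With known σ, the Normal prior is conjugate. Weight on the data is w = (n/σ²)/(n/σ² + 1/τ₀²) = 0.108430/(0.108430+0.00884980) = 0.92454.
Posterior mean = w·x̄ + (1−w)·μ₀ = 0.92454·146.5 + 0.075459·158.71 = 147.421. Posterior variance = 1/(0.108430+0.00884980) = 8.52661, so SD = 2.920.

Posterior mean ≈ 147.421; posterior SD ≈ 2.920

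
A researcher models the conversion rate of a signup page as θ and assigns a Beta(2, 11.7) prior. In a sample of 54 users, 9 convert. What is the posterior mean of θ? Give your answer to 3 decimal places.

Posterior mean ≈ 0.162

The binomial likelihood is conjugate to the Beta prior: with 9 successes and 45 failures, the posterior is Beta(2+9, 11.7+45) = Beta(11, 56.7).
E[θ | data] = 11/(11+56.7) = 0.162.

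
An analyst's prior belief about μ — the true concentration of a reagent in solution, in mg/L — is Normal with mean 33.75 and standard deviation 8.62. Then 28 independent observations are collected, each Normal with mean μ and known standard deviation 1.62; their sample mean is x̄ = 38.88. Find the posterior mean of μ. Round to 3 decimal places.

Posterior mean ≈ 38.874

Prior precision 1/τ₀² = 1/8.62² = 0.0134582; data precision n/σ² = 28/1.62² = 10.6691.
Posterior precision = 0.0134582 + 10.6691 = 10.6826.
Posterior mean = (0.0134582·33.75 + 10.6691·38.88) / 10.6826 = 38.874.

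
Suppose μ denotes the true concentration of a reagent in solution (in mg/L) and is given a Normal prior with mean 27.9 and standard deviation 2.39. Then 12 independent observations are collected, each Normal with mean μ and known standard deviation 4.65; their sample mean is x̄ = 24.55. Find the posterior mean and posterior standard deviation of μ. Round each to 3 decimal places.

Prior precision 1/τ₀² = 1/2.39² = 0.175067; data precision n/σ² = 12/4.65² = 0.554977.
Posterior precision = 0.175067 + 0.554977 = 0.730044, giving posterior SD = 1/√0.730044 = 1.170.
Posterior mean = (0.175067·27.9 + 0.554977·24.55) / 0.730044 = 25.353.

Posterior mean ≈ 25.353; posterior SD ≈ 1.170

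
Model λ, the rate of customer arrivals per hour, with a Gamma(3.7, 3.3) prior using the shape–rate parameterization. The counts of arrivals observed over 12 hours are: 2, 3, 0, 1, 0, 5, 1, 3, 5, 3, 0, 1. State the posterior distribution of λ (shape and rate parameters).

Posterior: Gamma(shape=27.7, rate=15.3)

The Poisson likelihood adds the total count to the shape and the number of exposure periods to the rate. Here ∑xᵢ = 24 and n = 12, so shape 3.7→27.7 and rate 3.3→15.3.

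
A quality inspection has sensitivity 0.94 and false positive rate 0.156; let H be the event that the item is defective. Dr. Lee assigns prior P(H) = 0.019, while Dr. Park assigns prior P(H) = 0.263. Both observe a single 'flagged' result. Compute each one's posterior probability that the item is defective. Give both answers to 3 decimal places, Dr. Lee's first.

The likelihood ratio for a 'flagged' result is 0.94/0.156 = 6.0256.
Dr. Lee: prior odds 0.019/0.981 = 0.019368; posterior odds 0.11670; posterior probability 0.105.
Dr. Park: prior odds 0.263/0.737 = 0.35685; posterior odds 2.1503; posterior probability 0.683.

Dr. Lee: 0.105; Dr. Park: 0.683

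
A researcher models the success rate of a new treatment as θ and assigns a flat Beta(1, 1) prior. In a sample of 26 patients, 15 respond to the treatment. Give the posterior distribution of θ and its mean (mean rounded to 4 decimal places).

Posterior: Beta(16, 12); mean ≈ 0.5714

The binomial likelihood is conjugate to the Beta prior: with 15 successes and 11 failures, the posterior is Beta(1+15, 1+11) = Beta(16, 12).
E[θ | data] = 16/(16+12) = 0.5714.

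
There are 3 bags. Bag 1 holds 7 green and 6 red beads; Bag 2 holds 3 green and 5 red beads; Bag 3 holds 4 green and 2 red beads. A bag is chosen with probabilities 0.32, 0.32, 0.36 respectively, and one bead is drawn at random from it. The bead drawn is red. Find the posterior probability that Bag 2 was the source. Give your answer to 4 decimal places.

P(red|Bag 1) = 0.4615; P(red|Bag 2) = 0.625; P(red|Bag 3) = 0.3333.
Prior × likelihood for each source: 0.32·0.4615=0.1477, 0.32·0.625=0.2000, 0.36·0.3333=0.1200. Summing gives P(red) = 0.46769.
P(Bag 2 | red) = 0.2000 / 0.46769 = 0.4276.

Posterior probability ≈ 0.4276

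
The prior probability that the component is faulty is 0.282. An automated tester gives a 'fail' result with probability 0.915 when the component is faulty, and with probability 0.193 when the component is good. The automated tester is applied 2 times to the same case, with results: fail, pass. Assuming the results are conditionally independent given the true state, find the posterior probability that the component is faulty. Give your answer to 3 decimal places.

Let H be the event that the component is faulty; start with P(H) = 0.282. P('fail'|H) = 0.915, P('fail'|¬H) = 0.193.
Update on result 1 ('fail'): P(H) ← 0.915·0.2820 / (0.915·0.2820 + 0.193·0.7180) = 0.25803/0.39660 = 0.6506.
Update on result 2 ('pass'): P(H) ← 0.085·0.6506 / (0.085·0.6506 + 0.807·0.3494) = 0.055301/0.33727 = 0.1640.

Posterior P(H) ≈ 0.164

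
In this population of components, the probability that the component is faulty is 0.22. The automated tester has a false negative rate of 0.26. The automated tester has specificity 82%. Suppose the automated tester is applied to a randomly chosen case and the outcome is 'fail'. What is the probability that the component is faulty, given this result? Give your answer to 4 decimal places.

P(H | E) ≈ 0.5369

Write H for 'the component is faulty'. Prior odds H:¬H = 0.22/0.78 = 0.28205. For the 'fail' outcome, the likelihood ratio is 0.74/0.18 = 4.1111.
Posterior odds = 0.28205 × 4.1111 = 1.1595, so P(H|E) = 1.1595/(1+1.1595) = 0.5369.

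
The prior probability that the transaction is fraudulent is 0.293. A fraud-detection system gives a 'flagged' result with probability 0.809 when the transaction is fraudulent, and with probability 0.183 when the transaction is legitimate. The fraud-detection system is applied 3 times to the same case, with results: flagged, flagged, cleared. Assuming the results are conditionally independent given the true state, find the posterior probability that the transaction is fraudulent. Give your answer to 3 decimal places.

Posterior P(H) ≈ 0.654

Let H be the event that the transaction is fraudulent; start with P(H) = 0.293. P('flagged'|H) = 0.809, P('flagged'|¬H) = 0.183.
Update on result 1 ('flagged'): P(H) ← 0.809·0.2930 / (0.809·0.2930 + 0.183·0.7070) = 0.23704/0.36642 = 0.6469.
Update on result 2 ('flagged'): P(H) ← 0.809·0.6469 / (0.809·0.6469 + 0.183·0.3531) = 0.52334/0.58796 = 0.8901.
Update on result 3 ('cleared'): P(H) ← 0.191·0.8901 / (0.191·0.8901 + 0.817·0.1099) = 0.17001/0.25980 = 0.6544.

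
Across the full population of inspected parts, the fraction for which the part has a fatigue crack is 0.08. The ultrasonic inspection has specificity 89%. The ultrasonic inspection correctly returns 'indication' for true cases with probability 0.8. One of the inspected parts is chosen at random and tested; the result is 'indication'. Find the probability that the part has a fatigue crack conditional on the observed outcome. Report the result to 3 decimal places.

P(H | E) ≈ 0.387

Let H be the event that the part has a fatigue crack. P(H) = 0.08, so P(¬H) = 0.92. With E the 'indication' result, P(E|H) = 0.8 and P(E|¬H) = 0.11.
P(E) = 0.8·0.08 + 0.11·0.92 = 0.064000 + 0.10120 = 0.16520.
By Bayes' theorem, P(H|E) = 0.064000 / 0.16520 = 0.387.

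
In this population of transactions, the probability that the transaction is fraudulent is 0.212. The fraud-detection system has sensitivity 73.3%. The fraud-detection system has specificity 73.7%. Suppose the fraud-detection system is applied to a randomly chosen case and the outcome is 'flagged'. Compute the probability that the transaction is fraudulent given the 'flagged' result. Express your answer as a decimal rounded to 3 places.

Let H be the event that the transaction is fraudulent. P(H) = 0.212, so P(¬H) = 0.788. With E the 'flagged' result, P(E|H) = 0.733 and P(E|¬H) = 0.263.
P(E) = 0.733·0.212 + 0.263·0.788 = 0.15540 + 0.20724 = 0.36264.
By Bayes' theorem, P(H|E) = 0.15540 / 0.36264 = 0.429.

P(H | E) ≈ 0.429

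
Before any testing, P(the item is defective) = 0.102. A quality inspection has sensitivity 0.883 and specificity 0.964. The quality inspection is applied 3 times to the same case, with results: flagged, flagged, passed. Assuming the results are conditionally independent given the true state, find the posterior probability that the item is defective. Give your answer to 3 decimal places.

Posterior P(H) ≈ 0.892

With H the event that the item is defective, the joint likelihood of the observed sequence is P(data|H) = 0.883·0.883·0.117 = 0.091224 and P(data|¬H) = 0.036·0.036·0.964 = 0.0012493.
Bayes: P(H|data) = 0.102·0.091224 / (0.102·0.091224 + 0.898·0.0012493) = 0.0093048/0.010427 = 0.8924.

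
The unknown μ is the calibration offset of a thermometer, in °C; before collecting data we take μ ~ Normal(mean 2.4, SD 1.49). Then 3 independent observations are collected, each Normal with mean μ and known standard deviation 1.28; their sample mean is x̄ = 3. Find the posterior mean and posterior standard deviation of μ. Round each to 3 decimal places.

With known σ, the Normal prior is conjugate. Weight on the data is w = (n/σ²)/(n/σ² + 1/τ₀²) = 1.83105/(1.83105+0.450430) = 0.80257.
Posterior mean = w·x̄ + (1−w)·μ₀ = 0.80257·3 + 0.19743·2.4 = 2.882. Posterior variance = 1/(1.83105+0.450430) = 0.438311, so SD = 0.662.

Posterior mean ≈ 2.882; posterior SD ≈ 0.662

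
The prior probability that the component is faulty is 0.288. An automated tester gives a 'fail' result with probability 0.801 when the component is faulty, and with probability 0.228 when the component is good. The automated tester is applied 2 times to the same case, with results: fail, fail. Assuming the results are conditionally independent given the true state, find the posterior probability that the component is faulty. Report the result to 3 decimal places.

Let H be the event that the component is faulty; start with P(H) = 0.288. P('fail'|H) = 0.801, P('fail'|¬H) = 0.228.
Update on result 1 ('fail'): P(H) ← 0.801·0.2880 / (0.801·0.2880 + 0.228·0.7120) = 0.23069/0.39302 = 0.5870.
Update on result 2 ('fail'): P(H) ← 0.801·0.5870 / (0.801·0.5870 + 0.228·0.4130) = 0.47015/0.56433 = 0.8331.

Posterior P(H) ≈ 0.833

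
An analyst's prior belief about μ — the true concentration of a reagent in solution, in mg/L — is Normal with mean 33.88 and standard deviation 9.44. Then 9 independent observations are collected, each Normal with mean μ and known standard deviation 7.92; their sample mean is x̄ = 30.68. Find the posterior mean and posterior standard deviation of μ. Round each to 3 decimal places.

Prior precision 1/τ₀² = 1/9.44² = 0.0112216; data precision n/σ² = 9/7.92² = 0.143480.
Posterior precision = 0.0112216 + 0.143480 = 0.154702, giving posterior SD = 1/√0.154702 = 2.542.
Posterior mean = (0.0112216·33.88 + 0.143480·30.68) / 0.154702 = 30.912.

Posterior mean ≈ 30.912; posterior SD ≈ 2.542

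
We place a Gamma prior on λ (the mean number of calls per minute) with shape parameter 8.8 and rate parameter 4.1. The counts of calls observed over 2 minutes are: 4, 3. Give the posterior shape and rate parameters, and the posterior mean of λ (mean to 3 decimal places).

Posterior: Gamma(shape=15.8, rate=6.1); mean ≈ 2.590

Total count ∑xᵢ = 7 over n = 2 minutes.
Gamma is conjugate to the Poisson likelihood: posterior is Gamma(shape = 8.8+7 = 15.8, rate = 4.1+2 = 6.1).
E[λ | data] = 15.8/6.1 = 2.590.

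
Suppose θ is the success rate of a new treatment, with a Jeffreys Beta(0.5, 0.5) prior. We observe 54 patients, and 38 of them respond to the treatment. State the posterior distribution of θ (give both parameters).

Posterior: Beta(38.5, 16.5)

Observing 38 successes and 16 failures updates Beta(0.5, 0.5) by adding the success and failure counts to the two shape parameters: α = 0.5+38 = 38.5, β = 0.5+16 = 16.5.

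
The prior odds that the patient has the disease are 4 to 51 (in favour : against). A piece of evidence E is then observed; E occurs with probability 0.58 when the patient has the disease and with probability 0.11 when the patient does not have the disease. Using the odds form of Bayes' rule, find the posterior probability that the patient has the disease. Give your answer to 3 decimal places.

Prior odds = 4/51 = 0.078431.
Likelihood ratio for E = 0.58/0.11 = 5.2727.
Posterior odds = prior odds × LR = 0.41355.
Posterior probability = odds/(1+odds) = 0.41355/1.4135 = 0.293.

Posterior probability ≈ 0.293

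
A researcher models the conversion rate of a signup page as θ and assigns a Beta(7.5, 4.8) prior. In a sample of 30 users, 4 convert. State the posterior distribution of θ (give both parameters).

Posterior: Beta(11.5, 30.8)

Observing 4 successes and 26 failures updates Beta(7.5, 4.8) by adding the success and failure counts to the two shape parameters: α = 7.5+4 = 11.5, β = 4.8+26 = 30.8.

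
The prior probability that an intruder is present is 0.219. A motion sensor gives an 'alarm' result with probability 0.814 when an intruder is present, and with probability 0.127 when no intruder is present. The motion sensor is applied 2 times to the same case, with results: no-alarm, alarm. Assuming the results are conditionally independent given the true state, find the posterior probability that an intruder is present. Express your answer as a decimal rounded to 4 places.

Posterior P(H) ≈ 0.2769

Let H be the event that an intruder is present; start with P(H) = 0.219. P('alarm'|H) = 0.814, P('alarm'|¬H) = 0.127.
Update on result 1 ('no-alarm'): P(H) ← 0.186·0.2190 / (0.186·0.2190 + 0.873·0.7810) = 0.040734/0.72255 = 0.0564.
Update on result 2 ('alarm'): P(H) ← 0.814·0.0564 / (0.814·0.0564 + 0.127·0.9436) = 0.045890/0.16573 = 0.2769.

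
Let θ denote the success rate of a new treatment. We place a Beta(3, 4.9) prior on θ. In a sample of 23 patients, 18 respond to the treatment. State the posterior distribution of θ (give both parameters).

Observing 18 successes and 5 failures updates Beta(3, 4.9) by adding the success and failure counts to the two shape parameters: α = 3+18 = 21, β = 4.9+5 = 9.9.

Posterior: Beta(21, 9.9)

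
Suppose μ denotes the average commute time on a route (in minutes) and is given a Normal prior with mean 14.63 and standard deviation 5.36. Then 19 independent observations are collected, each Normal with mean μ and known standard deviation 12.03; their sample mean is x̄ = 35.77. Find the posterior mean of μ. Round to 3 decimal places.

Posterior mean ≈ 31.340

Prior precision 1/τ₀² = 1/5.36² = 0.0348073; data precision n/σ² = 19/12.03² = 0.131287.
Posterior precision = 0.0348073 + 0.131287 = 0.166094.
Posterior mean = (0.0348073·14.63 + 0.131287·35.77) / 0.166094 = 31.340.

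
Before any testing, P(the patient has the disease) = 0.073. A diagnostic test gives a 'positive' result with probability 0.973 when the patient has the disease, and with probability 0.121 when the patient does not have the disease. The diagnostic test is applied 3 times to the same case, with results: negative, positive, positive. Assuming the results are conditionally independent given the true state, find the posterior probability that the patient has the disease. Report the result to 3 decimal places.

Posterior P(H) ≈ 0.135

With H the event that the patient has the disease, the joint likelihood of the observed sequence is P(data|H) = 0.027·0.973·0.973 = 0.025562 and P(data|¬H) = 0.879·0.121·0.121 = 0.012869.
Bayes: P(H|data) = 0.073·0.025562 / (0.073·0.025562 + 0.927·0.012869) = 0.0018660/0.013796 = 0.1353.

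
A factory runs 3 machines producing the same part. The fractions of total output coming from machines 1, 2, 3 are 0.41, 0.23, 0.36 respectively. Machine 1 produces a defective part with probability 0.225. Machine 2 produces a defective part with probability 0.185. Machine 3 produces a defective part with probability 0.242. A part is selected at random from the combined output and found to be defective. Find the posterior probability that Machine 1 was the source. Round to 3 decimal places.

P(defective|M1) = 0.225; P(defective|M2) = 0.185; P(defective|M3) = 0.242.
Prior × likelihood for each source: 0.41·0.225=0.09225, 0.23·0.185=0.04255, 0.36·0.242=0.08712. Summing gives P(defective) = 0.22192.
P(Machine 1 | defective) = 0.09225 / 0.22192 = 0.416.

Posterior probability ≈ 0.416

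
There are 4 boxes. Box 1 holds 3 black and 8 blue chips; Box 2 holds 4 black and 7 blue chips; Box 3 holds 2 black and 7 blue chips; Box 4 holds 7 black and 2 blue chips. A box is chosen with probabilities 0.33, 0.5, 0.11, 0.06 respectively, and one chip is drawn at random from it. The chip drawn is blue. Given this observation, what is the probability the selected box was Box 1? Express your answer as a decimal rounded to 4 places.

Posterior probability ≈ 0.3653

Tabulate prior·likelihood by source: [1] prior 0.33, lik 0.7273, product 0.2400; [2] prior 0.5, lik 0.6364, product 0.3182; [3] prior 0.11, lik 0.7778, product 0.08556; [4] prior 0.06, lik 0.2222, product 0.01333.
Normalizing constant = 0.65707; the posterior for Box 1 is its product over the sum, 0.2400/0.65707 = 0.3653.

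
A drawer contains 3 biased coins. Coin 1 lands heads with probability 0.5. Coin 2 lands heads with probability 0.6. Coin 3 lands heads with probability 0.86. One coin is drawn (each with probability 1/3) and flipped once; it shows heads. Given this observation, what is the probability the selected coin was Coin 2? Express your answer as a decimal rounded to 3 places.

Posterior probability ≈ 0.306

P(heads|C1) = 0.5; P(heads|C2) = 0.6; P(heads|C3) = 0.86.
Prior × likelihood for each source: 0.333333·0.5=0.1667, 0.333333·0.6=0.2000, 0.333333·0.86=0.2867. Summing gives P(heads) = 0.65333.
P(Coin 2 | heads) = 0.2000 / 0.65333 = 0.306.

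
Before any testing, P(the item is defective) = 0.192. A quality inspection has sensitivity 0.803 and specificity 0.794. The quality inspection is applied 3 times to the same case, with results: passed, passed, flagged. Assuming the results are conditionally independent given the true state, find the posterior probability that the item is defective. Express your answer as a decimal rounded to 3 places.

Posterior P(H) ≈ 0.054

Let H be the event that the item is defective; start with P(H) = 0.192. P('flagged'|H) = 0.803, P('flagged'|¬H) = 0.206.
Update on result 1 ('passed'): P(H) ← 0.197·0.1920 / (0.197·0.1920 + 0.794·0.8080) = 0.037824/0.67938 = 0.0557.
Update on result 2 ('passed'): P(H) ← 0.197·0.0557 / (0.197·0.0557 + 0.794·0.9443) = 0.010968/0.76076 = 0.0144.
Update on result 3 ('flagged'): P(H) ← 0.803·0.0144 / (0.803·0.0144 + 0.206·0.9856) = 0.011577/0.21461 = 0.0539.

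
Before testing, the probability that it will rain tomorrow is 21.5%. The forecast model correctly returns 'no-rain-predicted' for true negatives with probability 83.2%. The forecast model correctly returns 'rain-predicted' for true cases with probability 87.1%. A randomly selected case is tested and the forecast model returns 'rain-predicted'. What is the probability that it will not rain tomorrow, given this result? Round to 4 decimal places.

P(¬H | E) ≈ 0.4132

Write H for 'it will rain tomorrow'. Prior odds H:¬H = 0.215/0.785 = 0.27389. For the 'rain-predicted' outcome, the likelihood ratio is 0.871/0.168 = 5.1845.
Posterior odds = 0.27389 × 5.1845 = 1.4200, so P(H|E) = 1.4200/(1+1.4200) = 0.5868. Then P(¬H|E) = 1 − 0.5868 = 0.4132.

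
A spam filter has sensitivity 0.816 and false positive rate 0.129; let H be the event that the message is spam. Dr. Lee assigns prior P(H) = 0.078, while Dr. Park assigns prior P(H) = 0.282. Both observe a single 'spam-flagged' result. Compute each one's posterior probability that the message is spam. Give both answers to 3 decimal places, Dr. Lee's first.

Dr. Lee: 0.349; Dr. Park: 0.713

The likelihood ratio for a 'spam-flagged' result is 0.816/0.129 = 6.3256.
Dr. Lee: prior odds 0.078/0.922 = 0.084599; posterior odds 0.53514; posterior probability 0.349.
Dr. Park: prior odds 0.282/0.718 = 0.39276; posterior odds 2.4844; posterior probability 0.713.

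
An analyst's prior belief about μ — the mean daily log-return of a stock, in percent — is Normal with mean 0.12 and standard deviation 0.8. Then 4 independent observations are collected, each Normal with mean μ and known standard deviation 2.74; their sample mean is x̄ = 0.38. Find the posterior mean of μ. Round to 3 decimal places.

With known σ, the Normal prior is conjugate. Weight on the data is w = (n/σ²)/(n/σ² + 1/τ₀²) = 0.532793/(0.532793+1.56250) = 0.25428.
Posterior mean = w·x̄ + (1−w)·μ₀ = 0.25428·0.38 + 0.74572·0.12 = 0.186.

Posterior mean ≈ 0.186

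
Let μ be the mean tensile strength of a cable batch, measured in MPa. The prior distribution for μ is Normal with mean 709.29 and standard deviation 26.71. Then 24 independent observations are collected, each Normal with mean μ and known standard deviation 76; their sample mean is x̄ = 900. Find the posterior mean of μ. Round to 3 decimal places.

Prior precision 1/τ₀² = 1/26.71² = 0.00140169; data precision n/σ² = 24/76² = 0.00415512.
Posterior precision = 0.00140169 + 0.00415512 = 0.00555682.
Posterior mean = (0.00140169·709.29 + 0.00415512·900) / 0.00555682 = 851.894.

Posterior mean ≈ 851.894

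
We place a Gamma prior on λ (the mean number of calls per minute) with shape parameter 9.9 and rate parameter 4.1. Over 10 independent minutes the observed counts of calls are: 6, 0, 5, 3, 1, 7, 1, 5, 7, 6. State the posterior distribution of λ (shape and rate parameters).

Posterior: Gamma(shape=50.9, rate=14.1)

The Poisson likelihood adds the total count to the shape and the number of exposure periods to the rate. Here ∑xᵢ = 41 and n = 10, so shape 9.9→50.9 and rate 4.1→14.1.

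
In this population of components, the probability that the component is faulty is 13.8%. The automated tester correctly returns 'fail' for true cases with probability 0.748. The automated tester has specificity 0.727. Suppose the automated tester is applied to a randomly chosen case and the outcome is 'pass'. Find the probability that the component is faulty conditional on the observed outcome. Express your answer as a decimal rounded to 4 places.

Write H for 'the component is faulty'. Prior odds H:¬H = 0.138/0.862 = 0.16009. For the 'pass' outcome, the likelihood ratio is 0.252/0.727 = 0.34663.
Posterior odds = 0.16009 × 0.34663 = 0.055493, so P(H|E) = 0.055493/(1+0.055493) = 0.0526.

P(H | E) ≈ 0.0526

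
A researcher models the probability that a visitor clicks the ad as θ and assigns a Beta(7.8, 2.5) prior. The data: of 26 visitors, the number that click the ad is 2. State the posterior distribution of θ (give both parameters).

Observing 2 successes and 24 failures updates Beta(7.8, 2.5) by adding the success and failure counts to the two shape parameters: α = 7.8+2 = 9.8, β = 2.5+24 = 26.5.

Posterior: Beta(9.8, 26.5)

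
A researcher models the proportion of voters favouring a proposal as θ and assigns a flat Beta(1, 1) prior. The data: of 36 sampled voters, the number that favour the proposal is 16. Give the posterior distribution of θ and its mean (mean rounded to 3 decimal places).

The binomial likelihood is conjugate to the Beta prior: with 16 successes and 20 failures, the posterior is Beta(1+16, 1+20) = Beta(17, 21).
Posterior mean = α/(α+β) = 17/38 = 0.447.

Posterior: Beta(17, 21); mean ≈ 0.447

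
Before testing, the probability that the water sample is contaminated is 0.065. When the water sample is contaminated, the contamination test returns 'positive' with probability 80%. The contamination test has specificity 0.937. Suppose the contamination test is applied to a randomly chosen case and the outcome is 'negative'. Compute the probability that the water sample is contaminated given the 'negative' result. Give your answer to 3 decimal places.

Let H be the event that the water sample is contaminated. P(H) = 0.065, so P(¬H) = 0.935. With E the 'negative' result, P(E|H) = 0.2 and P(E|¬H) = 0.937.
P(E) = 0.2·0.065 + 0.937·0.935 = 0.013000 + 0.87610 = 0.88910.
By Bayes' theorem, P(H|E) = 0.013000 / 0.88910 = 0.015.

P(H | E) ≈ 0.015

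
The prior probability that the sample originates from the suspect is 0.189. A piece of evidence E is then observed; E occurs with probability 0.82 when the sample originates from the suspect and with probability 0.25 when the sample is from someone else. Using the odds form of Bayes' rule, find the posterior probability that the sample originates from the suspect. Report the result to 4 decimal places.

Posterior probability ≈ 0.4332

Prior odds = 0.189/(1−0.189) = 0.23305. In log-odds, ln(0.23305) = -1.4565.
Add log likelihood ratio: ln(3.2800) = 1.1878.
Posterior log-odds = -0.26868, so posterior odds = exp(-0.26868) = 0.76439. Converting, P(H|E) = 0.76439/1.7644 = 0.4332.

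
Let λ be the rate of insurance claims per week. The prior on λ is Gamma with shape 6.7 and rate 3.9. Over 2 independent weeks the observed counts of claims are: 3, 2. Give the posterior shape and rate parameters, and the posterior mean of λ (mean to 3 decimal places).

The Poisson likelihood adds the total count to the shape and the number of exposure periods to the rate. Here ∑xᵢ = 5 and n = 2, so shape 6.7→11.7 and rate 3.9→5.9.
Posterior mean = shape/rate = 11.7/5.9 = 1.983.

Posterior: Gamma(shape=11.7, rate=5.9); mean ≈ 1.983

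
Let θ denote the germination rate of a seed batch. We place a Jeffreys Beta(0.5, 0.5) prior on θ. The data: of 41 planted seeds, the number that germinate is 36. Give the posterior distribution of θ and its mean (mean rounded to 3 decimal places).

Posterior: Beta(36.5, 5.5); mean ≈ 0.869

Observing 36 successes and 5 failures updates Beta(0.5, 0.5) by adding the success and failure counts to the two shape parameters: α = 0.5+36 = 36.5, β = 0.5+5 = 5.5.
Posterior mean = α/(α+β) = 36.5/42 = 0.869.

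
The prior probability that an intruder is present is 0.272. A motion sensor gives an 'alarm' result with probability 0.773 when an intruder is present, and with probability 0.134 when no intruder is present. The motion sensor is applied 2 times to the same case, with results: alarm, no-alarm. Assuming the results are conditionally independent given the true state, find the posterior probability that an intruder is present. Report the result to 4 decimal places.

Let H be the event that an intruder is present; start with P(H) = 0.272. P('alarm'|H) = 0.773, P('alarm'|¬H) = 0.134.
Update on result 1 ('alarm'): P(H) ← 0.773·0.2720 / (0.773·0.2720 + 0.134·0.7280) = 0.21026/0.30781 = 0.6831.
Update on result 2 ('no-alarm'): P(H) ← 0.227·0.6831 / (0.227·0.6831 + 0.866·0.3169) = 0.15506/0.42951 = 0.3610.

Posterior P(H) ≈ 0.3610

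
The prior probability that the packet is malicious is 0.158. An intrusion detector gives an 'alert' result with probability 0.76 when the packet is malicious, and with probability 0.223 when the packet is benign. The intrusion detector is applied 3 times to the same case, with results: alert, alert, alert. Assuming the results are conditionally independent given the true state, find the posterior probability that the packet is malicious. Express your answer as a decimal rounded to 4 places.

Posterior P(H) ≈ 0.8813

Let H be the event that the packet is malicious; start with P(H) = 0.158. P('alert'|H) = 0.76, P('alert'|¬H) = 0.223.
Update on result 1 ('alert'): P(H) ← 0.76·0.1580 / (0.76·0.1580 + 0.223·0.8420) = 0.12008/0.30785 = 0.3901.
Update on result 2 ('alert'): P(H) ← 0.76·0.3901 / (0.76·0.3901 + 0.223·0.6099) = 0.29645/0.43246 = 0.6855.
Update on result 3 ('alert'): P(H) ← 0.76·0.6855 / (0.76·0.6855 + 0.223·0.3145) = 0.52097/0.59111 = 0.8813.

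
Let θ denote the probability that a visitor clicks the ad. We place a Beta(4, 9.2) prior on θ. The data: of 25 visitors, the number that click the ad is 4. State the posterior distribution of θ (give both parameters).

Posterior: Beta(8, 30.2)

Observing 4 successes and 21 failures updates Beta(4, 9.2) by adding the success and failure counts to the two shape parameters: α = 4+4 = 8, β = 9.2+21 = 30.2.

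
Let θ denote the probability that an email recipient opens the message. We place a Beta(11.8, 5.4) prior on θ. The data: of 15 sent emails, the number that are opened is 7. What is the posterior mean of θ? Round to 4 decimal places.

The binomial likelihood is conjugate to the Beta prior: with 7 successes and 8 failures, the posterior is Beta(11.8+7, 5.4+8) = Beta(18.8, 13.4).
Posterior mean = α/(α+β) = 18.8/32.2 = 0.5839.

Posterior mean ≈ 0.5839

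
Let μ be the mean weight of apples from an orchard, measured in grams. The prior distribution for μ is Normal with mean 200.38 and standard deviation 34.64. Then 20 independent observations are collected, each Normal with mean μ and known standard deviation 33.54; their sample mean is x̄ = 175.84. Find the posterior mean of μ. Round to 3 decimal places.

Prior precision 1/τ₀² = 1/34.64² = 0.00083338; data precision n/σ² = 20/33.54² = 0.0177789.
Posterior precision = 0.00083338 + 0.0177789 = 0.0186122.
Posterior mean = (0.00083338·200.38 + 0.0177789·175.84) / 0.0186122 = 176.939.

Posterior mean ≈ 176.939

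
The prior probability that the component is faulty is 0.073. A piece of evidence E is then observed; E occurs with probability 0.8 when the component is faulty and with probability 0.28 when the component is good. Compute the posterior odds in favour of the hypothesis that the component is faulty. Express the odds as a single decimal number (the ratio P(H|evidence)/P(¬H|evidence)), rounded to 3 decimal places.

Prior odds = 0.073/(1−0.073) = 0.078749.
Likelihood ratio for E = 0.8/0.28 = 2.8571.
Posterior odds = prior odds × LR = 0.22500.

Posterior odds ≈ 0.225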